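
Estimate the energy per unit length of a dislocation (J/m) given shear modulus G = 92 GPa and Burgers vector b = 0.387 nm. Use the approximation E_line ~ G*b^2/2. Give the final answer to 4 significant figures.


E = G*b^2/2
b = 0.387 nm = 3.87e-10 m
G = 92 GPa = 9.2e+10 Pa
E = 0.5 * 9.2e+10 * (3.87e-10)^2
E = 6.889e-09 J/m


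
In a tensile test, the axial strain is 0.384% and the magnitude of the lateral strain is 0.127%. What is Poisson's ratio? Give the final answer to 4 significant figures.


nu = -epsilon_lat / epsilon_axial
Lateral strain is contraction (negative), so using magnitudes:
nu = 0.127 / 0.384
nu = 0.3307


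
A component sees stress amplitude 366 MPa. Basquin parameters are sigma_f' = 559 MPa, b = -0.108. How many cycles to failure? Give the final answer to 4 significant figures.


sigma_a = sigma_f' * (2*Nf)^b
2*Nf = (sigma_a / sigma_f')^(1/b)
2*Nf = (366 / 559)^(1/-0.108)
2*Nf = 50.4734
Nf = 25.24 cycles


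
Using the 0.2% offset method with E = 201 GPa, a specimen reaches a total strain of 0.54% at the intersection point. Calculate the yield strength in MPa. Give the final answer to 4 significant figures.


Offset strain = 0.002
Elastic strain at yield = total_strain - offset = 5.4e-03 - 0.002 = 3.4e-03
sigma_y = E * elastic_strain = 201000 * 3.4e-03
sigma_y = 683.4 MPa


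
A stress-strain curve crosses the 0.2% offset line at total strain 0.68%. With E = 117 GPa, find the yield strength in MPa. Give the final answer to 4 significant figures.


Offset strain = 0.002
Elastic strain at yield = total_strain - offset = 6.8e-03 - 0.002 = 4.8e-03
sigma_y = E * elastic_strain = 117000 * 4.8e-03
sigma_y = 561.6 MPa


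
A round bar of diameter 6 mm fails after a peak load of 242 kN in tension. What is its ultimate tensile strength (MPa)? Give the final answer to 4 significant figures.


A0 = pi*(d/2)^2 = pi*(6/2)^2 = 28.2743 mm^2
UTS = F_max / A0 = 242*1000 / 28.2743
UTS = 8559 MPa


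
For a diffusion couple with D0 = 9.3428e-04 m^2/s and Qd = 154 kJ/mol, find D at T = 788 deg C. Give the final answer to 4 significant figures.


D = D0 * exp(-Qd / (R*T))
T = 1061.15 K
D = 9.3428e-04 * exp(-154e3 / (8.314 * 1061.15))
D = 2.453e-11 m^2/s


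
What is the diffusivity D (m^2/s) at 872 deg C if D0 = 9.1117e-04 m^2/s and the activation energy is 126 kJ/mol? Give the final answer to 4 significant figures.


D = D0 * exp(-Qd / (R*T))
T = 1145.15 K
D = 9.1117e-04 * exp(-126e3 / (8.314 * 1145.15))
D = 1.629e-09 m^2/s


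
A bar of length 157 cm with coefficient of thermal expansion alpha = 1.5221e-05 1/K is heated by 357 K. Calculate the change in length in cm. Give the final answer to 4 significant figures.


dL = L0 * alpha * dT
dL = 157 * 1.5221e-05 * 357
dL = 0.8531 cm


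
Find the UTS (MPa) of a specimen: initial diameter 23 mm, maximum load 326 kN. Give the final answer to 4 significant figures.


A0 = pi*(d/2)^2 = pi*(23/2)^2 = 415.476 mm^2
UTS = F_max / A0 = 326*1000 / 415.476
UTS = 784.6 MPa


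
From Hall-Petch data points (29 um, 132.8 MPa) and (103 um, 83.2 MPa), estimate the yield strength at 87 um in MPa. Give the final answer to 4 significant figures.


sigma_y = sigma0 + k / sqrt(d)
1/sqrt(d1) = 1/sqrt(2.9e-05) = 185.695;  1/sqrt(d2) = 98.5329
k = (sigma1 - sigma2) / (1/sqrt(d1) - 1/sqrt(d2)) = (132.8 - 83.2) / (185.695 - 98.5329) = 0.569053 MPa*m^0.5
sigma0 = sigma1 - k/sqrt(d1) = 132.8 - 0.569053*185.695 = 27.1296 MPa
sigma_y(d3) = 27.1296 + 0.569053 / sqrt(8.7e-05) = 88.14 MPa


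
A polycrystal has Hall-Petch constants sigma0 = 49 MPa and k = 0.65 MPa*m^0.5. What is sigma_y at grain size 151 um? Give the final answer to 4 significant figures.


sigma_y = sigma0 + k / sqrt(d)
d = 151 um = 1.51e-04 m
sigma_y = 49 + 0.65 / sqrt(1.51e-04)
sigma_y = 101.9 MPa


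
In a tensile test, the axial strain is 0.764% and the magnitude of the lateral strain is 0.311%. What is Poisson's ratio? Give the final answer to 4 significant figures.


nu = -epsilon_lat / epsilon_axial
Lateral strain is contraction (negative), so using magnitudes:
nu = 0.311 / 0.764
nu = 0.4071


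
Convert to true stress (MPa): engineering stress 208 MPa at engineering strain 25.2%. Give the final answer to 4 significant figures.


sigma_true = sigma_eng * (1 + epsilon_eng)
sigma_true = 208 * (1 + 0.252)
sigma_true = 260.4 MPa


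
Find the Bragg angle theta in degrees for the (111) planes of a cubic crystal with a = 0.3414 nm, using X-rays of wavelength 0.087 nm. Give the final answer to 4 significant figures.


d = a / sqrt(h^2+k^2+l^2)
d = 0.3414 / sqrt(3) = 0.197107 nm
lambda = 2*d*sin(theta)  =>  sin(theta) = lambda / (2*d)
sin(theta) = 0.087 / (2 * 0.197107) = 0.220692
theta = 12.75 deg


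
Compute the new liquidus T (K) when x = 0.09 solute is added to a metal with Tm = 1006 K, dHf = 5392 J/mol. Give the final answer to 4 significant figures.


dT = R*Tm^2*x / dHf
dT = 8.314 * 1006^2 * 0.09 / 5392
dT = 140.443 K
T_new = 1006 - 140.443 = 865.6 K


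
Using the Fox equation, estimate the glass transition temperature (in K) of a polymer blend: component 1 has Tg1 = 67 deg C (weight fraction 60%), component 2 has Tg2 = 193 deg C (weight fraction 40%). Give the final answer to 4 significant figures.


1/Tg = w1/Tg1 + w2/Tg2 (in Kelvin)
Tg1 = 340.15 K, Tg2 = 466.15 K
1/Tg = 0.6/340.15 + 0.4/466.15
Tg = 381.4 K


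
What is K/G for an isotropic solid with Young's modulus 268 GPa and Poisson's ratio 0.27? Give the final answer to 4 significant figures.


G = E / (2*(1+nu))
G = 268 / (2*(1+0.27)) = 105.512 GPa
K = E / (3*(1-2*nu))
K = 268 / (3*(1-2*0.27)) = 194.203 GPa
K/G = 194.203 / 105.512 = 1.841


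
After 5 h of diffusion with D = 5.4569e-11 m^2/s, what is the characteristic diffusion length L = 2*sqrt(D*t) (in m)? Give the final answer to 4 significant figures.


t = 5 hr = 18000 s
Diffusion length = 2*sqrt(D*t)
= 2*sqrt(5.4569e-11 * 18000)
= 1.982e-03 m


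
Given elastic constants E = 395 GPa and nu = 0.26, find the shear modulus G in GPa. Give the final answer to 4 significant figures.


G = E / (2*(1+nu))
G = 395 / (2*(1+0.26))
G = 156.7 GPa


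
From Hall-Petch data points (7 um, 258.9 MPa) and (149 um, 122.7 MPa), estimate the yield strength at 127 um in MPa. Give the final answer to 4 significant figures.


sigma_y = sigma0 + k / sqrt(d)
1/sqrt(d1) = 1/sqrt(7e-06) = 377.964;  1/sqrt(d2) = 81.9232
k = (sigma1 - sigma2) / (1/sqrt(d1) - 1/sqrt(d2)) = (258.9 - 122.7) / (377.964 - 81.9232) = 0.460071 MPa*m^0.5
sigma0 = sigma1 - k/sqrt(d1) = 258.9 - 0.460071*377.964 = 85.0095 MPa
sigma_y(d3) = 85.0095 + 0.460071 / sqrt(1.27e-04) = 125.8 MPa


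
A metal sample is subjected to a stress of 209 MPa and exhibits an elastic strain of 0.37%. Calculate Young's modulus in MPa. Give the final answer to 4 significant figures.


E = sigma / epsilon
epsilon = 0.37% = 3.7e-03
E = 209 / 3.7e-03
E = 56490 MPa


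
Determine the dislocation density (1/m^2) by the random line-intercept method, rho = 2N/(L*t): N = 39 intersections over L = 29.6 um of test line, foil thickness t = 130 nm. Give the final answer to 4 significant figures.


rho = 2N / (L * t)
L = 29.6 um = 2.96e-05 m, t = 130 nm = 1.3e-07 m
rho = 2 * 39 / (2.96e-05 * 1.3e-07)
rho = 2.027e+13 1/m^2


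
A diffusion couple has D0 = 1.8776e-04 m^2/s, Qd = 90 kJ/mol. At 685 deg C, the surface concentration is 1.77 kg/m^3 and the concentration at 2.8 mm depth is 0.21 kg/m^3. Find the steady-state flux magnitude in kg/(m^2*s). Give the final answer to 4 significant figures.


Step 1: D = D0 * exp(-Qd/(R*T))
T = 685 + 273.15 = 958.15 K
D = 1.8776e-04 * exp(-90e3 / (8.314 * 958.15)) = 2.32795e-09 m^2/s
Step 2: J = D * (C1 - C2) / dx
J = 2.32795e-09 * (1.77 - 0.21) / 2.8e-03
J = 1.297e-06 kg/(m^2*s)


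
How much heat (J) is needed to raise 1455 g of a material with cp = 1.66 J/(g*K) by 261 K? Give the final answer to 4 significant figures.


Q = m * cp * dT
Q = 1455 * 1.66 * 261
Q = 630400 J


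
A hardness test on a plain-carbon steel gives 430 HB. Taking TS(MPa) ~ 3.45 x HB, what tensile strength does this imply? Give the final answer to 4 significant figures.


TS (MPa) = 3.45 * HB
TS = 3.45 * 430
TS = 1484 MPa


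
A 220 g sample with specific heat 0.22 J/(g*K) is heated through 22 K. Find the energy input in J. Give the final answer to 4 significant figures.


Q = m * cp * dT
Q = 220 * 0.22 * 22
Q = 1065 J


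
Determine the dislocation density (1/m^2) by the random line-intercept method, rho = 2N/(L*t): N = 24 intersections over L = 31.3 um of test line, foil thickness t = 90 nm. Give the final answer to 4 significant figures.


rho = 2N / (L * t)
L = 31.3 um = 3.13e-05 m, t = 90 nm = 9e-08 m
rho = 2 * 24 / (3.13e-05 * 9e-08)
rho = 1.704e+13 1/m^2


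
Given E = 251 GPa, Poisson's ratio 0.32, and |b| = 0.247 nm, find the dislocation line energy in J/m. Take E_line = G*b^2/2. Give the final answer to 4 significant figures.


Step 1: G = E / (2*(1+nu))
G = 251 / (2*(1+0.32)) = 95.0758 GPa = 9.50758e+10 Pa
Step 2: E_line = G*b^2/2
b = 0.247 nm = 2.47e-10 m
E_line = 0.5 * 9.50758e+10 * (2.47e-10)^2 = 2.9e-09 J/m


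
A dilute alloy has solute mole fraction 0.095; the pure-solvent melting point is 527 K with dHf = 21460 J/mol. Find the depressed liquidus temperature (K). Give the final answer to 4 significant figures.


dT = R*Tm^2*x / dHf
dT = 8.314 * 527^2 * 0.095 / 21460
dT = 10.2217 K
T_new = 527 - 10.2217 = 516.8 K


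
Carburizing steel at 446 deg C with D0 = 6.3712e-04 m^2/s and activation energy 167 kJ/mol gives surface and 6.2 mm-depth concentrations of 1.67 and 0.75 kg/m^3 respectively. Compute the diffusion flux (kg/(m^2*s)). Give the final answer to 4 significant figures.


Step 1: D = D0 * exp(-Qd/(R*T))
T = 446 + 273.15 = 719.15 K
D = 6.3712e-04 * exp(-167e3 / (8.314 * 719.15)) = 4.71985e-16 m^2/s
Step 2: J = D * (C1 - C2) / dx
J = 4.71985e-16 * (1.67 - 0.75) / 6.2e-03
J = 7.004e-14 kg/(m^2*s)


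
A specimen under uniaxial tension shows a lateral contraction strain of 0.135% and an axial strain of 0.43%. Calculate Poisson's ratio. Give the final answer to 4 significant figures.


nu = -epsilon_lat / epsilon_axial
Lateral strain is contraction (negative), so using magnitudes:
nu = 0.135 / 0.43
nu = 0.314


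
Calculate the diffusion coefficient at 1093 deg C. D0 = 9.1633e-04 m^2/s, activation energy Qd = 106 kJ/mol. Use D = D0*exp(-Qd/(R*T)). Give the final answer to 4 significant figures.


D = D0 * exp(-Qd / (R*T))
T = 1366.15 K
D = 9.1633e-04 * exp(-106e3 / (8.314 * 1366.15))
D = 8.11e-08 m^2/s


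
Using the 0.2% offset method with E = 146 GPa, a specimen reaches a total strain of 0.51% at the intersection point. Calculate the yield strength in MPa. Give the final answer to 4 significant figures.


Offset strain = 0.002
Elastic strain at yield = total_strain - offset = 5.1e-03 - 0.002 = 3.1e-03
sigma_y = E * elastic_strain = 146000 * 3.1e-03
sigma_y = 452.6 MPa


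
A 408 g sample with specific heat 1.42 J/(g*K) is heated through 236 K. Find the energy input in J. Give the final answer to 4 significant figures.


Q = m * cp * dT
Q = 408 * 1.42 * 236
Q = 136700 J


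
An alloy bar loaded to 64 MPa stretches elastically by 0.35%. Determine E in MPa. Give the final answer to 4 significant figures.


E = sigma / epsilon
epsilon = 0.35% = 3.5e-03
E = 64 / 3.5e-03
E = 18290 MPa


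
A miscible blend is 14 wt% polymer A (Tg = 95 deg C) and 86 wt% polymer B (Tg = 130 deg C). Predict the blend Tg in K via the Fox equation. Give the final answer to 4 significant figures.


1/Tg = w1/Tg1 + w2/Tg2 (in Kelvin)
Tg1 = 368.15 K, Tg2 = 403.15 K
1/Tg = 0.14/368.15 + 0.86/403.15
Tg = 397.9 K


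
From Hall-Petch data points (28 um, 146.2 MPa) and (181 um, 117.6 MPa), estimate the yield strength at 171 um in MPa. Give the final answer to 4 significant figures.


sigma_y = sigma0 + k / sqrt(d)
1/sqrt(d1) = 1/sqrt(2.8e-05) = 188.982;  1/sqrt(d2) = 74.3294
k = (sigma1 - sigma2) / (1/sqrt(d1) - 1/sqrt(d2)) = (146.2 - 117.6) / (188.982 - 74.3294) = 0.249449 MPa*m^0.5
sigma0 = sigma1 - k/sqrt(d1) = 146.2 - 0.249449*188.982 = 99.0586 MPa
sigma_y(d3) = 99.0586 + 0.249449 / sqrt(1.71e-04) = 118.1 MPa


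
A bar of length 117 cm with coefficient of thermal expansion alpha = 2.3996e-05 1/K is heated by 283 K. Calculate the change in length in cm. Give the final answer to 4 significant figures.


dL = L0 * alpha * dT
dL = 117 * 2.3996e-05 * 283
dL = 0.7945 cm


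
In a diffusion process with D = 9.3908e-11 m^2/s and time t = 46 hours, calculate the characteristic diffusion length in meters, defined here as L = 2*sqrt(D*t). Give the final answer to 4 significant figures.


t = 46 hr = 165600 s
Diffusion length = 2*sqrt(D*t)
= 2*sqrt(9.3908e-11 * 165600)
= 7.887e-03 m


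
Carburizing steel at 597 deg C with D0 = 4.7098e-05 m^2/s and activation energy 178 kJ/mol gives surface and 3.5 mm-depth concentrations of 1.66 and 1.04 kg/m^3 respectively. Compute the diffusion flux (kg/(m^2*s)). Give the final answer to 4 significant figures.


Step 1: D = D0 * exp(-Qd/(R*T))
T = 597 + 273.15 = 870.15 K
D = 4.7098e-05 * exp(-178e3 / (8.314 * 870.15)) = 9.71341e-16 m^2/s
Step 2: J = D * (C1 - C2) / dx
J = 9.71341e-16 * (1.66 - 1.04) / 3.5e-03
J = 1.721e-13 kg/(m^2*s)


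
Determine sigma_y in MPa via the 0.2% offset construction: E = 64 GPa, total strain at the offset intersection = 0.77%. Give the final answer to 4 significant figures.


Offset strain = 0.002
Elastic strain at yield = total_strain - offset = 7.7e-03 - 0.002 = 5.7e-03
sigma_y = E * elastic_strain = 64000 * 5.7e-03
sigma_y = 364.8 MPa


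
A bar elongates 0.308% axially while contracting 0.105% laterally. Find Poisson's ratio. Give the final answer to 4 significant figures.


nu = -epsilon_lat / epsilon_axial
Lateral strain is contraction (negative), so using magnitudes:
nu = 0.105 / 0.308
nu = 0.3409


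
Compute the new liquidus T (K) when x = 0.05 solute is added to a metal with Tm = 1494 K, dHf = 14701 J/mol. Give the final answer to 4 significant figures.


dT = R*Tm^2*x / dHf
dT = 8.314 * 1494^2 * 0.05 / 14701
dT = 63.1153 K
T_new = 1494 - 63.1153 = 1431 K


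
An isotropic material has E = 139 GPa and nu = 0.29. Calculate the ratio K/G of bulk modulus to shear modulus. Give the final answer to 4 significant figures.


G = E / (2*(1+nu))
G = 139 / (2*(1+0.29)) = 53.876 GPa
K = E / (3*(1-2*nu))
K = 139 / (3*(1-2*0.29)) = 110.317 GPa
K/G = 110.317 / 53.876 = 2.048


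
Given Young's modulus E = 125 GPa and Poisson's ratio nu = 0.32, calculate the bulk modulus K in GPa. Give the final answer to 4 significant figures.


K = E / (3*(1-2*nu))
K = 125 / (3*(1-2*0.32))
K = 115.7 GPa


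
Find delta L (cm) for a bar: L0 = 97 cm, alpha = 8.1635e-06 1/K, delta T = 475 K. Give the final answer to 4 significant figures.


dL = L0 * alpha * dT
dL = 97 * 8.1635e-06 * 475
dL = 0.3761 cm


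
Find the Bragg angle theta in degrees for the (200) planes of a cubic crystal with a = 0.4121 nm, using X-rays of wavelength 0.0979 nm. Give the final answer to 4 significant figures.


d = a / sqrt(h^2+k^2+l^2)
d = 0.4121 / sqrt(4) = 0.20605 nm
lambda = 2*d*sin(theta)  =>  sin(theta) = lambda / (2*d)
sin(theta) = 0.0979 / (2 * 0.20605) = 0.237564
theta = 13.74 deg


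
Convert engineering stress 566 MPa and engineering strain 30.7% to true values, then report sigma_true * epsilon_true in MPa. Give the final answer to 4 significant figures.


sigma_true = sigma_eng * (1 + epsilon_eng)
sigma_true = 566 * (1 + 0.307) = 739.762 MPa
epsilon_true = ln(1 + epsilon_eng)
epsilon_true = ln(1 + 0.307) = 0.267734
sigma_true * epsilon_true = 739.762 * 0.267734 = 198.1 MPa


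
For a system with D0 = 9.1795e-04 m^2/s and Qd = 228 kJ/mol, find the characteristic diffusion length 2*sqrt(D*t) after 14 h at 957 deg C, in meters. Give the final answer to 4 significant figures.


Step 1: D = D0 * exp(-Qd/(R*T))
T = 1230.15 K
D = 9.1795e-04 * exp(-228e3 / (8.314 * 1230.15)) = 1.91043e-13 m^2/s
Step 2: L = 2*sqrt(D*t)
t = 14 h = 50400 s
L = 2*sqrt(1.91043e-13 * 50400) = 1.963e-04 m


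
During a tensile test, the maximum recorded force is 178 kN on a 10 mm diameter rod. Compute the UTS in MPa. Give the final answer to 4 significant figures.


A0 = pi*(d/2)^2 = pi*(10/2)^2 = 78.5398 mm^2
UTS = F_max / A0 = 178*1000 / 78.5398
UTS = 2266 MPa


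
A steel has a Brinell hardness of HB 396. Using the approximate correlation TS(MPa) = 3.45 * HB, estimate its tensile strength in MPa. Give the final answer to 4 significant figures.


TS (MPa) = 3.45 * HB
TS = 3.45 * 396
TS = 1366 MPa


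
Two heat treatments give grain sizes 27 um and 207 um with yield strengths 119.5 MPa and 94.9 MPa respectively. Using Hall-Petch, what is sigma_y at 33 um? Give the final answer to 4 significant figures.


sigma_y = sigma0 + k / sqrt(d)
1/sqrt(d1) = 1/sqrt(2.7e-05) = 192.45;  1/sqrt(d2) = 69.5048
k = (sigma1 - sigma2) / (1/sqrt(d1) - 1/sqrt(d2)) = (119.5 - 94.9) / (192.45 - 69.5048) = 0.200089 MPa*m^0.5
sigma0 = sigma1 - k/sqrt(d1) = 119.5 - 0.200089*192.45 = 80.9929 MPa
sigma_y(d3) = 80.9929 + 0.200089 / sqrt(3.3e-05) = 115.8 MPa


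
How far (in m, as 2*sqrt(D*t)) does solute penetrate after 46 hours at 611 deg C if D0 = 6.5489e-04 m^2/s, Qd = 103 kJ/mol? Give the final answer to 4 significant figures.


Step 1: D = D0 * exp(-Qd/(R*T))
T = 884.15 K
D = 6.5489e-04 * exp(-103e3 / (8.314 * 884.15)) = 5.38045e-10 m^2/s
Step 2: L = 2*sqrt(D*t)
t = 46 h = 165600 s
L = 2*sqrt(5.38045e-10 * 165600) = 0.01888 m


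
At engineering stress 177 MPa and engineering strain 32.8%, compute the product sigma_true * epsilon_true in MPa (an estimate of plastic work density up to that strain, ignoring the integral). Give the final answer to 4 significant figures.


sigma_true = sigma_eng * (1 + epsilon_eng)
sigma_true = 177 * (1 + 0.328) = 235.056 MPa
epsilon_true = ln(1 + epsilon_eng)
epsilon_true = ln(1 + 0.328) = 0.283674
sigma_true * epsilon_true = 235.056 * 0.283674 = 66.68 MPa


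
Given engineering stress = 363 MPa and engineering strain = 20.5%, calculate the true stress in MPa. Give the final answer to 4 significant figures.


sigma_true = sigma_eng * (1 + epsilon_eng)
sigma_true = 363 * (1 + 0.205)
sigma_true = 437.4 MPa


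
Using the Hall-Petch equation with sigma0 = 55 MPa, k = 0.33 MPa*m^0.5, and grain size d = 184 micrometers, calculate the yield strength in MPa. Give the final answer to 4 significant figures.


sigma_y = sigma0 + k / sqrt(d)
d = 184 um = 1.84e-04 m
sigma_y = 55 + 0.33 / sqrt(1.84e-04)
sigma_y = 79.33 MPa


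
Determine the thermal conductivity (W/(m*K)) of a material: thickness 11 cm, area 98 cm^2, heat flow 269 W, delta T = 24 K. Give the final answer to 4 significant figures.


k = Q*L / (A*dT)
L = 0.11 m, A = 9.8e-03 m^2
k = 269 * 0.11 / (9.8e-03 * 24)
k = 125.8 W/(m*K)


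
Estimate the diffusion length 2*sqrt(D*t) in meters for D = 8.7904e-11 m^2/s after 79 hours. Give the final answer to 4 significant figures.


t = 79 hr = 284400 s
Diffusion length = 2*sqrt(D*t)
= 2*sqrt(8.7904e-11 * 284400)
= 0.01 m


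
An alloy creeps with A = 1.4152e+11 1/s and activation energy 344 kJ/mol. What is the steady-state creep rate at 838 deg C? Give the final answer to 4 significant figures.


rate = A * exp(-Q / (R*T))
T = 838 + 273.15 = 1111.15 K
rate = 1.4152e+11 * exp(-344e3 / (8.314 * 1111.15))
rate = 9.527e-06 1/s


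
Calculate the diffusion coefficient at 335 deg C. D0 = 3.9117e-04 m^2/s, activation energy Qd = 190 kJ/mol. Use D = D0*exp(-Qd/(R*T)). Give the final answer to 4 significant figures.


D = D0 * exp(-Qd / (R*T))
T = 608.15 K
D = 3.9117e-04 * exp(-190e3 / (8.314 * 608.15))
D = 1.873e-20 m^2/s


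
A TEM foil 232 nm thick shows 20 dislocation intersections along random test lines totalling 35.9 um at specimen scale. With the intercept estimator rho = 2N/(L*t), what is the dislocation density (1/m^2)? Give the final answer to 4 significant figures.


rho = 2N / (L * t)
L = 35.9 um = 3.59e-05 m, t = 232 nm = 2.32e-07 m
rho = 2 * 20 / (3.59e-05 * 2.32e-07)
rho = 4.803e+12 1/m^2


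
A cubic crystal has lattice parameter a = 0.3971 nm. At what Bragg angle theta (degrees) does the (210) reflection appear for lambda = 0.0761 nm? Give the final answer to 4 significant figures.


d = a / sqrt(h^2+k^2+l^2)
d = 0.3971 / sqrt(5) = 0.177589 nm
lambda = 2*d*sin(theta)  =>  sin(theta) = lambda / (2*d)
sin(theta) = 0.0761 / (2 * 0.177589) = 0.214259
theta = 12.37 deg


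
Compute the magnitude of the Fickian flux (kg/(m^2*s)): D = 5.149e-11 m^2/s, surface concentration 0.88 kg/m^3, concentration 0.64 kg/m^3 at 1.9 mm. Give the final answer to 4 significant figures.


J = -D * (dC/dx) = D * (C1 - C2) / dx
J = 5.149e-11 * (0.88 - 0.64) / 1.9e-03
J = 6.504e-09 kg/(m^2*s)


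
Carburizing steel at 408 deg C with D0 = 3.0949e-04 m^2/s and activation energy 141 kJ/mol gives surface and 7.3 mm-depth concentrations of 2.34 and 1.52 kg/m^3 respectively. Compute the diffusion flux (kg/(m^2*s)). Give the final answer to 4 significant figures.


Step 1: D = D0 * exp(-Qd/(R*T))
T = 408 + 273.15 = 681.15 K
D = 3.0949e-04 * exp(-141e3 / (8.314 * 681.15)) = 4.75922e-15 m^2/s
Step 2: J = D * (C1 - C2) / dx
J = 4.75922e-15 * (2.34 - 1.52) / 7.3e-03
J = 5.346e-13 kg/(m^2*s)


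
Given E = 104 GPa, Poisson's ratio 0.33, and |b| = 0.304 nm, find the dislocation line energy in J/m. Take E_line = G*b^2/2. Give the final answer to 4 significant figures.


Step 1: G = E / (2*(1+nu))
G = 104 / (2*(1+0.33)) = 39.0977 GPa = 3.90977e+10 Pa
Step 2: E_line = G*b^2/2
b = 0.304 nm = 3.04e-10 m
E_line = 0.5 * 3.90977e+10 * (3.04e-10)^2 = 1.807e-09 J/m


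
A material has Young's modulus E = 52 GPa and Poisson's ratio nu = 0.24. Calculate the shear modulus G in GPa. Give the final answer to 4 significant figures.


G = E / (2*(1+nu))
G = 52 / (2*(1+0.24))
G = 20.97 GPa


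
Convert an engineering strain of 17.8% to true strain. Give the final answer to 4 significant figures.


epsilon_true = ln(1 + epsilon_eng)
epsilon_true = ln(1 + 0.178)
epsilon_true = 0.1638


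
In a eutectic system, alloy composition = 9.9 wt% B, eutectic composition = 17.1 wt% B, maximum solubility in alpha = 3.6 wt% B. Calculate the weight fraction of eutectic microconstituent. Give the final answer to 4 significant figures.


f_primary = (C_e - C0) / (C_e - C_alpha_max)
f_primary = (17.1 - 9.9) / (17.1 - 3.6)
f_primary = 0.533333
f_eutectic = 1 - 0.533333 = 0.4667


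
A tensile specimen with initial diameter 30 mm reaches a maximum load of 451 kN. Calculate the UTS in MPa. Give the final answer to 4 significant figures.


A0 = pi*(d/2)^2 = pi*(30/2)^2 = 706.858 mm^2
UTS = F_max / A0 = 451*1000 / 706.858
UTS = 638 MPa


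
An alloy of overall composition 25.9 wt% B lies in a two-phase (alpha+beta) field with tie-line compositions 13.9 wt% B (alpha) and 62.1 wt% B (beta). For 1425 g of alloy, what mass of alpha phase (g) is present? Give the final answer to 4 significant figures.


f_alpha = (C_beta - C0) / (C_beta - C_alpha)
f_alpha = (62.1 - 25.9) / (62.1 - 13.9) = 0.751037
m_alpha = f_alpha * m_total = 0.751037 * 1425 = 1070 g


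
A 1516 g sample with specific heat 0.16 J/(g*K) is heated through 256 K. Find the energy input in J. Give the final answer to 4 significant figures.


Q = m * cp * dT
Q = 1516 * 0.16 * 256
Q = 62100 J


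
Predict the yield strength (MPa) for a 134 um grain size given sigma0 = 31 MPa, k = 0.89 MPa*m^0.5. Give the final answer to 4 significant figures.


sigma_y = sigma0 + k / sqrt(d)
d = 134 um = 1.34e-04 m
sigma_y = 31 + 0.89 / sqrt(1.34e-04)
sigma_y = 107.9 MPa


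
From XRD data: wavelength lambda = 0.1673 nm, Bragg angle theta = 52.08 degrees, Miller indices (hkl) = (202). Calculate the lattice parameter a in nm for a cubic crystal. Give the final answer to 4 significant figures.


d = lambda / (2*sin(theta))
d = 0.1673 / (2*sin(52.08 deg))
d = 0.106038 nm
a = d * sqrt(h^2+k^2+l^2) = 0.106038 * sqrt(8)
a = 0.2999 nm


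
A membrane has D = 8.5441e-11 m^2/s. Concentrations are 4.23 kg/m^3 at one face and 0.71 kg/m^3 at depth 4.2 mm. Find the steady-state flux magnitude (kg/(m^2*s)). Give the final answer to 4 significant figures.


J = -D * (dC/dx) = D * (C1 - C2) / dx
J = 8.5441e-11 * (4.23 - 0.71) / 4.2e-03
J = 7.161e-08 kg/(m^2*s)


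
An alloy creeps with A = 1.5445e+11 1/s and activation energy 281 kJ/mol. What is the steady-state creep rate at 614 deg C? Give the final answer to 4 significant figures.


rate = A * exp(-Q / (R*T))
T = 614 + 273.15 = 887.15 K
rate = 1.5445e+11 * exp(-281e3 / (8.314 * 887.15))
rate = 4.397e-06 1/s


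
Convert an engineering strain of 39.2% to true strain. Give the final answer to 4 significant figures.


epsilon_true = ln(1 + epsilon_eng)
epsilon_true = ln(1 + 0.392)
epsilon_true = 0.3307


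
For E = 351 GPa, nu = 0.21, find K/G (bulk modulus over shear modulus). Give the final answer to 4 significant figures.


G = E / (2*(1+nu))
G = 351 / (2*(1+0.21)) = 145.041 GPa
K = E / (3*(1-2*nu))
K = 351 / (3*(1-2*0.21)) = 201.724 GPa
K/G = 201.724 / 145.041 = 1.391


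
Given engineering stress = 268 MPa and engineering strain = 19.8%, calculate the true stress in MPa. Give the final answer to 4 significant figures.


sigma_true = sigma_eng * (1 + epsilon_eng)
sigma_true = 268 * (1 + 0.198)
sigma_true = 321.1 MPa


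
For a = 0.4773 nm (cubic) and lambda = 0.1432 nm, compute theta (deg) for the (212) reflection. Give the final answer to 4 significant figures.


d = a / sqrt(h^2+k^2+l^2)
d = 0.4773 / sqrt(9) = 0.1591 nm
lambda = 2*d*sin(theta)  =>  sin(theta) = lambda / (2*d)
sin(theta) = 0.1432 / (2 * 0.1591) = 0.450031
theta = 26.75 deg


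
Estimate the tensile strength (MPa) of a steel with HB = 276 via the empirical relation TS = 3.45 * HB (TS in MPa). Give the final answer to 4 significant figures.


TS (MPa) = 3.45 * HB
TS = 3.45 * 276
TS = 952.2 MPa


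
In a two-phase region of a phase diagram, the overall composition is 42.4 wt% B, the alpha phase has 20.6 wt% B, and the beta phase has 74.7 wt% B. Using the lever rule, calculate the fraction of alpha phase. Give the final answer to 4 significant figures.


f_alpha = (C_beta - C0) / (C_beta - C_alpha)
f_alpha = (74.7 - 42.4) / (74.7 - 20.6)
f_alpha = 0.597


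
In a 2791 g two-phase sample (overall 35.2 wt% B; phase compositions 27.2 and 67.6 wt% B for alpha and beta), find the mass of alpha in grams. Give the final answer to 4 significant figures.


f_alpha = (C_beta - C0) / (C_beta - C_alpha)
f_alpha = (67.6 - 35.2) / (67.6 - 27.2) = 0.80198
m_alpha = f_alpha * m_total = 0.80198 * 2791 = 2238 g


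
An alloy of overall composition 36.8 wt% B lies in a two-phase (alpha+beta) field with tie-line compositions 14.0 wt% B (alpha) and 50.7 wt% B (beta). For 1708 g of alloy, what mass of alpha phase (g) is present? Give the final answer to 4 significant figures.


f_alpha = (C_beta - C0) / (C_beta - C_alpha)
f_alpha = (50.7 - 36.8) / (50.7 - 14.0) = 0.378747
m_alpha = f_alpha * m_total = 0.378747 * 1708 = 646.9 g


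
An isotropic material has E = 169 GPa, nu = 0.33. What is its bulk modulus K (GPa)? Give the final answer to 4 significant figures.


K = E / (3*(1-2*nu))
K = 169 / (3*(1-2*0.33))
K = 165.7 GPa


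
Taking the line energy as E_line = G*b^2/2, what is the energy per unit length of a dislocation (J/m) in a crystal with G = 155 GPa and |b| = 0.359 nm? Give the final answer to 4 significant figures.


E = G*b^2/2
b = 0.359 nm = 3.59e-10 m
G = 155 GPa = 1.55e+11 Pa
E = 0.5 * 1.55e+11 * (3.59e-10)^2
E = 9.988e-09 J/m


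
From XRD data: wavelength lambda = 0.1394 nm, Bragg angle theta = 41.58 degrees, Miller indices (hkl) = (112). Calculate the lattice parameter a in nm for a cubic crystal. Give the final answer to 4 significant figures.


d = lambda / (2*sin(theta))
d = 0.1394 / (2*sin(41.58 deg))
d = 0.105023 nm
a = d * sqrt(h^2+k^2+l^2) = 0.105023 * sqrt(6)
a = 0.2573 nm


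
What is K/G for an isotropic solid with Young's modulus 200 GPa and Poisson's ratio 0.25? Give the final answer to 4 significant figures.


G = E / (2*(1+nu))
G = 200 / (2*(1+0.25)) = 80 GPa
K = E / (3*(1-2*nu))
K = 200 / (3*(1-2*0.25)) = 133.333 GPa
K/G = 133.333 / 80 = 1.667


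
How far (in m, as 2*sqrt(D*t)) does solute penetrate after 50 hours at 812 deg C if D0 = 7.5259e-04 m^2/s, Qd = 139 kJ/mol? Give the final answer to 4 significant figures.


Step 1: D = D0 * exp(-Qd/(R*T))
T = 1085.15 K
D = 7.5259e-04 * exp(-139e3 / (8.314 * 1085.15)) = 1.53261e-10 m^2/s
Step 2: L = 2*sqrt(D*t)
t = 50 h = 180000 s
L = 2*sqrt(1.53261e-10 * 180000) = 0.0105 m


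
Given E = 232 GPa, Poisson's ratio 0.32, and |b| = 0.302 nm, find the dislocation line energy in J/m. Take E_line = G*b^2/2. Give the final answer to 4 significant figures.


Step 1: G = E / (2*(1+nu))
G = 232 / (2*(1+0.32)) = 87.8788 GPa = 8.78788e+10 Pa
Step 2: E_line = G*b^2/2
b = 0.302 nm = 3.02e-10 m
E_line = 0.5 * 8.78788e+10 * (3.02e-10)^2 = 4.007e-09 J/m


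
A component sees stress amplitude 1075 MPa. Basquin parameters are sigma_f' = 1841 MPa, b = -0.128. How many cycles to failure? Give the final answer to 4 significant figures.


sigma_a = sigma_f' * (2*Nf)^b
2*Nf = (sigma_a / sigma_f')^(1/b)
2*Nf = (1075 / 1841)^(1/-0.128)
2*Nf = 66.8889
Nf = 33.44 cycles


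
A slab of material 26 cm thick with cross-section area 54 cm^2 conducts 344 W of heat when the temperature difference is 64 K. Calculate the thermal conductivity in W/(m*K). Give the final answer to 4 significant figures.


k = Q*L / (A*dT)
L = 0.26 m, A = 5.4e-03 m^2
k = 344 * 0.26 / (5.4e-03 * 64)
k = 258.8 W/(m*K)


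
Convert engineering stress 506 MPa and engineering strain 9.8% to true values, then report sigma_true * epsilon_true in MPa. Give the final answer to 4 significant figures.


sigma_true = sigma_eng * (1 + epsilon_eng)
sigma_true = 506 * (1 + 0.098) = 555.588 MPa
epsilon_true = ln(1 + epsilon_eng)
epsilon_true = ln(1 + 0.098) = 0.0934903
sigma_true * epsilon_true = 555.588 * 0.0934903 = 51.94 MPa


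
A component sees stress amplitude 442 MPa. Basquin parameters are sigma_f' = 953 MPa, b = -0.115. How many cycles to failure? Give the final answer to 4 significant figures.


sigma_a = sigma_f' * (2*Nf)^b
2*Nf = (sigma_a / sigma_f')^(1/b)
2*Nf = (442 / 953)^(1/-0.115)
2*Nf = 797.047
Nf = 398.5 cycles


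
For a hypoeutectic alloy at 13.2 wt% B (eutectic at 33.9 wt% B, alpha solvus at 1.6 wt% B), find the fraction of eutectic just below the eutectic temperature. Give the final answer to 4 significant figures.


f_primary = (C_e - C0) / (C_e - C_alpha_max)
f_primary = (33.9 - 13.2) / (33.9 - 1.6)
f_primary = 0.640867
f_eutectic = 1 - 0.640867 = 0.3591


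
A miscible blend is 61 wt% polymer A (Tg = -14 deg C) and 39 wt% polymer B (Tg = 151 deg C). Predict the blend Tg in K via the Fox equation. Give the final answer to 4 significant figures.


1/Tg = w1/Tg1 + w2/Tg2 (in Kelvin)
Tg1 = 259.15 K, Tg2 = 424.15 K
1/Tg = 0.61/259.15 + 0.39/424.15
Tg = 305.5 K


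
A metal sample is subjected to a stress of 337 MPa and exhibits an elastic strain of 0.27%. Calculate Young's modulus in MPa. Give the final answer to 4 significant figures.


E = sigma / epsilon
epsilon = 0.27% = 2.7e-03
E = 337 / 2.7e-03
E = 124800 MPa


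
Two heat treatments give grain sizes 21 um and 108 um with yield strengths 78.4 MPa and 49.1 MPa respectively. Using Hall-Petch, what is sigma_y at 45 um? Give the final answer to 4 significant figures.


sigma_y = sigma0 + k / sqrt(d)
1/sqrt(d1) = 1/sqrt(2.1e-05) = 218.218;  1/sqrt(d2) = 96.225
k = (sigma1 - sigma2) / (1/sqrt(d1) - 1/sqrt(d2)) = (78.4 - 49.1) / (218.218 - 96.225) = 0.240178 MPa*m^0.5
sigma0 = sigma1 - k/sqrt(d1) = 78.4 - 0.240178*218.218 = 25.9889 MPa
sigma_y(d3) = 25.9889 + 0.240178 / sqrt(4.5e-05) = 61.79 MPa


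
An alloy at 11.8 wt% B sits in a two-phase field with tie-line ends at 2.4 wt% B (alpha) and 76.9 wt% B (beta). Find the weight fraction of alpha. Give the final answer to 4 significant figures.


f_alpha = (C_beta - C0) / (C_beta - C_alpha)
f_alpha = (76.9 - 11.8) / (76.9 - 2.4)
f_alpha = 0.8738


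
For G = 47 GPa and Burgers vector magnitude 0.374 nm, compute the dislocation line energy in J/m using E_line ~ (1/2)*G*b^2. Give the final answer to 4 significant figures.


E = G*b^2/2
b = 0.374 nm = 3.74e-10 m
G = 47 GPa = 4.7e+10 Pa
E = 0.5 * 4.7e+10 * (3.74e-10)^2
E = 3.287e-09 J/m


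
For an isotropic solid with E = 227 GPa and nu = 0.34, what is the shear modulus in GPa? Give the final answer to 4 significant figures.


G = E / (2*(1+nu))
G = 227 / (2*(1+0.34))
G = 84.7 GPa


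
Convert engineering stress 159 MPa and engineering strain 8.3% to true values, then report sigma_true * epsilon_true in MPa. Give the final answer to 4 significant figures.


sigma_true = sigma_eng * (1 + epsilon_eng)
sigma_true = 159 * (1 + 0.083) = 172.197 MPa
epsilon_true = ln(1 + epsilon_eng)
epsilon_true = ln(1 + 0.083) = 0.079735
sigma_true * epsilon_true = 172.197 * 0.079735 = 13.73 MPa


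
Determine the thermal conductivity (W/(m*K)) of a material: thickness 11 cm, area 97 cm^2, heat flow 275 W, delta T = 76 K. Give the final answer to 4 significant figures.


k = Q*L / (A*dT)
L = 0.11 m, A = 9.7e-03 m^2
k = 275 * 0.11 / (9.7e-03 * 76)
k = 41.03 W/(m*K)


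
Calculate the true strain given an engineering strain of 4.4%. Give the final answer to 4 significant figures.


epsilon_true = ln(1 + epsilon_eng)
epsilon_true = ln(1 + 0.044)
epsilon_true = 0.04306


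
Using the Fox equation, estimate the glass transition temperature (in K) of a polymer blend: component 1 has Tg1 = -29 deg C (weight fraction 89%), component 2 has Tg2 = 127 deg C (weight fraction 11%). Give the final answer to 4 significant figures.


1/Tg = w1/Tg1 + w2/Tg2 (in Kelvin)
Tg1 = 244.15 K, Tg2 = 400.15 K
1/Tg = 0.89/244.15 + 0.11/400.15
Tg = 255.1 K


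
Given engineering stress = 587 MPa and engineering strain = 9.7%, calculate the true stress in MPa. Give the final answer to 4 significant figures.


sigma_true = sigma_eng * (1 + epsilon_eng)
sigma_true = 587 * (1 + 0.097)
sigma_true = 643.9 MPa


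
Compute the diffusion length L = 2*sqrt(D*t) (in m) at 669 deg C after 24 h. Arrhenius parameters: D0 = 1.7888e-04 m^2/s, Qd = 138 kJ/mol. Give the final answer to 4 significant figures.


Step 1: D = D0 * exp(-Qd/(R*T))
T = 942.15 K
D = 1.7888e-04 * exp(-138e3 / (8.314 * 942.15)) = 3.99296e-12 m^2/s
Step 2: L = 2*sqrt(D*t)
t = 24 h = 86400 s
L = 2*sqrt(3.99296e-12 * 86400) = 1.175e-03 m


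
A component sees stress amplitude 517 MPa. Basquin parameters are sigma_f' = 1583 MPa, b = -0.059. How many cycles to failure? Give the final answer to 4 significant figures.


sigma_a = sigma_f' * (2*Nf)^b
2*Nf = (sigma_a / sigma_f')^(1/b)
2*Nf = (517 / 1583)^(1/-0.059)
2*Nf = 1.72633e+08
Nf = 8.632e+07 cycles


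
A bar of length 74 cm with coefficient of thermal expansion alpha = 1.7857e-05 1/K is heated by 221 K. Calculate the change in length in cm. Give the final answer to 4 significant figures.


dL = L0 * alpha * dT
dL = 74 * 1.7857e-05 * 221
dL = 0.292 cm


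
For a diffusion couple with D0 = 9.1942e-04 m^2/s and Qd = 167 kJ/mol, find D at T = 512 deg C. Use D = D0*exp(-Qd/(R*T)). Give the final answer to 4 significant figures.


D = D0 * exp(-Qd / (R*T))
T = 785.15 K
D = 9.1942e-04 * exp(-167e3 / (8.314 * 785.15))
D = 7.127e-15 m^2/s


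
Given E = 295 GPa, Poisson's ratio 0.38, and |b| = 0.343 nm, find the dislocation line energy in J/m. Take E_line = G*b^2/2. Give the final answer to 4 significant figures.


Step 1: G = E / (2*(1+nu))
G = 295 / (2*(1+0.38)) = 106.884 GPa = 1.06884e+11 Pa
Step 2: E_line = G*b^2/2
b = 0.343 nm = 3.43e-10 m
E_line = 0.5 * 1.06884e+11 * (3.43e-10)^2 = 6.287e-09 J/m


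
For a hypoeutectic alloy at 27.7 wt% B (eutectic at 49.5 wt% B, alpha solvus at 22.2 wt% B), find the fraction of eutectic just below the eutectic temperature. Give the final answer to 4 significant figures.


f_primary = (C_e - C0) / (C_e - C_alpha_max)
f_primary = (49.5 - 27.7) / (49.5 - 22.2)
f_primary = 0.798535
f_eutectic = 1 - 0.798535 = 0.2015


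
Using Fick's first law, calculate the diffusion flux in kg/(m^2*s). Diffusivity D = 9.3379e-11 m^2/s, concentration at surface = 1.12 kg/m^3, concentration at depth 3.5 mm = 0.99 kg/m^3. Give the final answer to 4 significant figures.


J = -D * (dC/dx) = D * (C1 - C2) / dx
J = 9.3379e-11 * (1.12 - 0.99) / 3.5e-03
J = 3.468e-09 kg/(m^2*s)


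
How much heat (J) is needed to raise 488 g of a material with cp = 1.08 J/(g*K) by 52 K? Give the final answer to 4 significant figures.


Q = m * cp * dT
Q = 488 * 1.08 * 52
Q = 27410 J


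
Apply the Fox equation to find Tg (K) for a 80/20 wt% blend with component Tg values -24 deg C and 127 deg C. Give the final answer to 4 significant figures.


1/Tg = w1/Tg1 + w2/Tg2 (in Kelvin)
Tg1 = 249.15 K, Tg2 = 400.15 K
1/Tg = 0.8/249.15 + 0.2/400.15
Tg = 269.5 K


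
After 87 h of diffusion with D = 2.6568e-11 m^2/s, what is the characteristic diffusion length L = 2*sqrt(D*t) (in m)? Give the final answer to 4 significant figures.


t = 87 hr = 313200 s
Diffusion length = 2*sqrt(D*t)
= 2*sqrt(2.6568e-11 * 313200)
= 5.769e-03 m


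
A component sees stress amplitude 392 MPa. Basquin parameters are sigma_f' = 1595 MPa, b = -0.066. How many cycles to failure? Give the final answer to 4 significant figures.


sigma_a = sigma_f' * (2*Nf)^b
2*Nf = (sigma_a / sigma_f')^(1/b)
2*Nf = (392 / 1595)^(1/-0.066)
2*Nf = 1.71579e+09
Nf = 8.579e+08 cycles


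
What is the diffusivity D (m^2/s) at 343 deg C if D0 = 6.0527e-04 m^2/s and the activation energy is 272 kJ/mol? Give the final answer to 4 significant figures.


D = D0 * exp(-Qd / (R*T))
T = 616.15 K
D = 6.0527e-04 * exp(-272e3 / (8.314 * 616.15))
D = 5.273e-27 m^2/s


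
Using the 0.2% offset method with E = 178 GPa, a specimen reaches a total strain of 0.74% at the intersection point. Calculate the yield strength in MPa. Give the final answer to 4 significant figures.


Offset strain = 0.002
Elastic strain at yield = total_strain - offset = 7.4e-03 - 0.002 = 5.4e-03
sigma_y = E * elastic_strain = 178000 * 5.4e-03
sigma_y = 961.2 MPa


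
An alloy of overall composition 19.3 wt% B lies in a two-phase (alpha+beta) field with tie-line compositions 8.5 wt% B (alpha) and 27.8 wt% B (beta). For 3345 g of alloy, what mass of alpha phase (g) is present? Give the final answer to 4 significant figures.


f_alpha = (C_beta - C0) / (C_beta - C_alpha)
f_alpha = (27.8 - 19.3) / (27.8 - 8.5) = 0.440415
m_alpha = f_alpha * m_total = 0.440415 * 3345 = 1473 g


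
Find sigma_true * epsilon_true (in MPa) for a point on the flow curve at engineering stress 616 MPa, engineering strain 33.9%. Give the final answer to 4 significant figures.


sigma_true = sigma_eng * (1 + epsilon_eng)
sigma_true = 616 * (1 + 0.339) = 824.824 MPa
epsilon_true = ln(1 + epsilon_eng)
epsilon_true = ln(1 + 0.339) = 0.291923
sigma_true * epsilon_true = 824.824 * 0.291923 = 240.8 MPa


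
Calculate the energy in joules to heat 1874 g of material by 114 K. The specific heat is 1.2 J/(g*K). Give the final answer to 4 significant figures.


Q = m * cp * dT
Q = 1874 * 1.2 * 114
Q = 256400 J


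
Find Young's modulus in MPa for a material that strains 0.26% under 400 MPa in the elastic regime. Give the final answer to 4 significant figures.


E = sigma / epsilon
epsilon = 0.26% = 2.6e-03
E = 400 / 2.6e-03
E = 153800 MPa


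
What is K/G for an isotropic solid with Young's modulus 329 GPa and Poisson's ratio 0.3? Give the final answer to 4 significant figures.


G = E / (2*(1+nu))
G = 329 / (2*(1+0.3)) = 126.538 GPa
K = E / (3*(1-2*nu))
K = 329 / (3*(1-2*0.3)) = 274.167 GPa
K/G = 274.167 / 126.538 = 2.167
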